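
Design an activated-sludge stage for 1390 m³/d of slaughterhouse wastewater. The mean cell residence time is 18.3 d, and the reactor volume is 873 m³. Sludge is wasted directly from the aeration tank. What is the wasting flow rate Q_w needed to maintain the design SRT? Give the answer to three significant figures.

Q_w ≈ 47.7 m³/d

For wasting at MLVSS concentration, Q_w = V/θ_c = 873.0/18.3 = 47.70 m³/d.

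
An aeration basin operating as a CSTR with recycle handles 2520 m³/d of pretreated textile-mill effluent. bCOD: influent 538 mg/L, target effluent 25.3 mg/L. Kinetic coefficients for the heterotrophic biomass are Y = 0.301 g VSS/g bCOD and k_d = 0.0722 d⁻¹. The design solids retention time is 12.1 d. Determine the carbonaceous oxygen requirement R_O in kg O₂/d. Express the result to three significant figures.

Correct the yield for decay: Y_obs = Y/(1 + k_d θ_c) = 0.301 / (1 + 0.0722 × 12.1) = 0.301 / 1.874 = 0.1607.
ΔS = 538 − 25.3 = 512.7 mg/L, so the substrate removal rate is 2520 × 512.7/1000 = 1292 kg bCOD/d.
Net sludge production P_X = 0.1607 × 1292 = 207.6 kg VSS/d.
Carbonaceous O₂ demand = substrate oxidised − cell-mass equivalent = 1292 − 1.42 × 207.6 = 997.3 kg O₂/d.

R_O ≈ 997 kg O₂/d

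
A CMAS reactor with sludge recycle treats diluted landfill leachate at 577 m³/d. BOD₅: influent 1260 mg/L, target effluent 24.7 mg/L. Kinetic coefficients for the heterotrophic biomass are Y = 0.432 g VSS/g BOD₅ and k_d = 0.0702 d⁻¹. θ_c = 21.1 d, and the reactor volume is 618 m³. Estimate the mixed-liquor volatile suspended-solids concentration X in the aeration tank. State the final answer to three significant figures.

X ≈ 4240 mg/L

Solving the biomass balance for X: X = Y Q (S₀−S) θ_c / [V (1+k_d θ_c)] = 0.432 × 577 × (1260 − 24.7) × 21.1 / [618 × (1 + 0.0702 × 21.1)] = 4237 mg/L.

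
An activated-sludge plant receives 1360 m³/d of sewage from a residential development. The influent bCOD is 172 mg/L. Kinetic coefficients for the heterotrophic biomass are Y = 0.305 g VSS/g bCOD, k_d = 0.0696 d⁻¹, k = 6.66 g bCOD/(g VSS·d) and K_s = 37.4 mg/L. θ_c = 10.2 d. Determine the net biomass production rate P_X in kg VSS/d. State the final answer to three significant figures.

P_X ≈ 40.9 kg VSS/d

Effluent substrate depends only on kinetics and SRT: S = K_s(1 + k_d θ_c) / [θ_c(Yk − k_d) − 1] = 37.4 × (1 + 0.0696 × 10.2) / [10.2 × (0.305 × 6.66 − 0.0696) − 1] = 63.95 / 19.01 = 3.364 mg/L.
The observed yield is Y_obs = Y/(1 + k_d·θ_c) = 0.305 / (1 + 0.0696 × 10.2) = 0.305 / 1.710 = 0.1784 g VSS per g bCOD removed.
Substrate removed = Q·(S₀ − S) = 1360 m³/d × (172 − 3.36) g/m³ = 2.29×10^5 g/d = 229.4 kg/d.
Biomass produced: P_X = Y_obs·Q·ΔS = 0.1784 × 229.4 ≈ 40.91 kg VSS/d.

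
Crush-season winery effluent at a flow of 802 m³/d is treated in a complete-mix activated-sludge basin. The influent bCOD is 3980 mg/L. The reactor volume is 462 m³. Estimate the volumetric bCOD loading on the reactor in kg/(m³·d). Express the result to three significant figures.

L_v ≈ 6.91 kg bCOD/(m³·d)

Applied bCOD load per unit volume = Q·S₀/V = (802 × 3980/1000)/462.0 = 6.909 kg bCOD·m⁻³·d⁻¹.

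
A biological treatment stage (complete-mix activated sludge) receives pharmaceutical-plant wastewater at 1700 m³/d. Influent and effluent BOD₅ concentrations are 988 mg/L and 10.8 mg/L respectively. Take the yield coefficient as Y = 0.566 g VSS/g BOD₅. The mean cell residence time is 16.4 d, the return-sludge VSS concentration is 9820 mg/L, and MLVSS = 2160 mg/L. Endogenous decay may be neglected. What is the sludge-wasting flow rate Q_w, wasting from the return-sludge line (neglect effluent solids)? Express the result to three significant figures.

Q_w ≈ 95.7 m³/d

With k_d = 0 the design equation reduces to V = Y Q (S₀−S) θ_c / X = 0.566 × 1700 × (988 − 10.8) × 16.4 / 2160 = 7139 m³.
Q_w = (V·X)/(θ_c X_r) = 7139 × 2160 / (16.4 × 9820) = 95.75 m³/d.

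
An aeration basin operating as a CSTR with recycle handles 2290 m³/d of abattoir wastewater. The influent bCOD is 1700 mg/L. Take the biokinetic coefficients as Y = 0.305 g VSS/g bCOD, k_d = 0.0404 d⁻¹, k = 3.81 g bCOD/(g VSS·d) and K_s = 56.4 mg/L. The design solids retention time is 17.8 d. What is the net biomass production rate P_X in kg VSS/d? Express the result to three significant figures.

P_X ≈ 689 kg VSS/d

Effluent substrate depends only on kinetics and SRT: S = K_s(1 + k_d θ_c) / [θ_c(Yk − k_d) − 1] = 56.4 × (1 + 0.0404 × 17.8) / [17.8 × (0.305 × 3.81 − 0.0404) − 1] = 96.96 / 18.97 = 5.112 mg/L.
Observed yield with endogenous decay: Y_obs = Y / (1 + k_d·θ_c) = 0.305 / (1 + 0.0404 × 17.8) = 0.305 / 1.719 = 0.1774 g VSS/g bCOD.
Substrate removed = Q·(S₀ − S) = 2290 m³/d × (1700 − 5.11) g/m³ = 3.88×10^6 g/d = 3881 kg/d.
Net biomass production P_X = Y_obs × Q·(S₀ − S) = 0.1774 × 3881 = 688.6 kg VSS/d.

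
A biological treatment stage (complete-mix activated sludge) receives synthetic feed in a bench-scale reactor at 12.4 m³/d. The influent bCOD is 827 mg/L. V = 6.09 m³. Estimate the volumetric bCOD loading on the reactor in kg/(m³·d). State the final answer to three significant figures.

L_v ≈ 1.68 kg bCOD/(m³·d)

Applied bCOD load per unit volume = Q·S₀/V = (12.4 × 827/1000)/6.090 = 1.684 kg bCOD·m⁻³·d⁻¹.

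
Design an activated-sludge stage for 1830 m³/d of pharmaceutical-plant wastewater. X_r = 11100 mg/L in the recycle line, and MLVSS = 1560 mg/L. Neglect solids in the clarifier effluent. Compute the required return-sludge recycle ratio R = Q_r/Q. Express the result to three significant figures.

R ≈ 0.164

Mass balance around the secondary clarifier (neglecting effluent solids): R = X / (X_r − X) = 1560 / (11100 − 1560) = 0.1635.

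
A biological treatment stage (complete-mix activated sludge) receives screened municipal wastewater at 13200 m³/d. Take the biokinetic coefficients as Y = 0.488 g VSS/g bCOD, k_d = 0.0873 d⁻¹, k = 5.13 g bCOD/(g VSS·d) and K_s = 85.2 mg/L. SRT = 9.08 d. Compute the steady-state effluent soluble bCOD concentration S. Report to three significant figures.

S ≈ 7.29 mg/L

For a completely mixed reactor with recycle the Lawrence–McCarty relation gives S = K_s·(1 + k_d·θ_c) / [θ_c·(Y·k − k_d) − 1] = 85.2 × (1 + 0.0873 × 9.08) / [9.08 × (0.488 × 5.13 − 0.0873) − 1] = 152.7 / 20.94 = 7.295 mg/L.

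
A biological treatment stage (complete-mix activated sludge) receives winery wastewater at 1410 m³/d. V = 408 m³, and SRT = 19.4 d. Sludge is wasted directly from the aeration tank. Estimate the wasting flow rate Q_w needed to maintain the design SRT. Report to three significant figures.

With mixed-liquor wasting, θ_c = V/Q_w, so Q_w = V/θ_c = 408.0/19.4 = 21.03 m³/d.

Q_w ≈ 21.0 m³/d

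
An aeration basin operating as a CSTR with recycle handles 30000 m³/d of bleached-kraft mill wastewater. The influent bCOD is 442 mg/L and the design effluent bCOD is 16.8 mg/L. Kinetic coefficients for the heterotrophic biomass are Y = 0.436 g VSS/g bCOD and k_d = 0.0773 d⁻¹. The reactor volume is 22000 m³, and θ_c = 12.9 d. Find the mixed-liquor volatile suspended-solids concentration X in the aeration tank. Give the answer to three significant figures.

X = Y·Q·ΔS·θ_c / [V·(1 + k_d θ_c)] = 0.436 × 30000 × (442 − 16.8) × 12.9 / [22000 × (1 + 0.0773 × 12.9)] = 1633 mg/L.

X ≈ 1630 mg/L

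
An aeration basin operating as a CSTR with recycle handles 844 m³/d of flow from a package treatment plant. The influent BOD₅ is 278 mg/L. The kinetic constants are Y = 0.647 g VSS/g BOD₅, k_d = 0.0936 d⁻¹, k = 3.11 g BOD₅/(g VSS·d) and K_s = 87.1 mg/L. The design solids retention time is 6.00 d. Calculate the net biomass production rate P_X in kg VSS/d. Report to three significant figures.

From the Monod/SRT balance for a CMAS, S = K_s·(1+k_d θ_c)/[θ_c·(Y k − k_d) − 1] = 87.1 × (1 + 0.0936 × 6.00) / [6.00 × (0.647 × 3.11 − 0.0936) − 1] = 136.0 / 10.51 = 12.94 mg/L.
The observed yield is Y_obs = Y/(1 + k_d·θ_c) = 0.647 / (1 + 0.0936 × 6.00) = 0.647 / 1.562 = 0.4143 g VSS per g BOD₅ removed.
Substrate removed = Q·(S₀ − S) = 844 m³/d × (278 − 12.9) g/m³ = 2.24×10^5 g/d = 223.7 kg/d.
So the net sludge growth is P_X = 0.4143 × 223.7 = 92.70 kg VSS/d.

P_X ≈ 92.7 kg VSS/d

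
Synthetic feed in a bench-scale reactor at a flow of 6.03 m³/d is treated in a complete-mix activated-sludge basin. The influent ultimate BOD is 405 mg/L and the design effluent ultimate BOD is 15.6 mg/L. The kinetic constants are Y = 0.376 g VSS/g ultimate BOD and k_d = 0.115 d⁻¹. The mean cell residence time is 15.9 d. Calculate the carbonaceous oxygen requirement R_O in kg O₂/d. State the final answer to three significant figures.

R_O ≈ 1.90 kg O₂/d

The observed yield is Y_obs = Y/(1 + k_d·θ_c) = 0.376 / (1 + 0.115 × 15.9) = 0.376 / 2.829 = 0.1329 g VSS per g ultimate BOD removed.
ΔS = 405 − 15.6 = 389.4 mg/L, so the substrate removal rate is 6.03 × 389.4/1000 = 2.348 kg ultimate BOD/d.
Net sludge production P_X = 0.1329 × 2.348 = 0.3121 kg VSS/d.
Carbonaceous O₂ demand = substrate oxidised − cell-mass equivalent = 2.348 − 1.42 × 0.3121 = 1.905 kg O₂/d.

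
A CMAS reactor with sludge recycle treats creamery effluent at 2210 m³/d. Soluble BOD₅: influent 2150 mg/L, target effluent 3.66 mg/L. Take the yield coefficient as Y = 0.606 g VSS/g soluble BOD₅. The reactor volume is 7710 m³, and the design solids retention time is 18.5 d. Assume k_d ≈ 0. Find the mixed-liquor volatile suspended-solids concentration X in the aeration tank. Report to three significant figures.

X ≈ 6900 mg/L

X = Y·Q·ΔS·θ_c / V = 0.606 × 2210 × (2150 − 3.66) × 18.5 / 7710 = 6897 mg/L.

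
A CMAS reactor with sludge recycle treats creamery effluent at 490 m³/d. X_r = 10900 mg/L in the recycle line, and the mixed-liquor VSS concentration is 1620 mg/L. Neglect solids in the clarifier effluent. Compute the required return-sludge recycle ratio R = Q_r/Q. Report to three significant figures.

R ≈ 0.175

R = Q_r/Q = X/(X_r − X) = 1620 / (10900 − 1620) = 0.1746.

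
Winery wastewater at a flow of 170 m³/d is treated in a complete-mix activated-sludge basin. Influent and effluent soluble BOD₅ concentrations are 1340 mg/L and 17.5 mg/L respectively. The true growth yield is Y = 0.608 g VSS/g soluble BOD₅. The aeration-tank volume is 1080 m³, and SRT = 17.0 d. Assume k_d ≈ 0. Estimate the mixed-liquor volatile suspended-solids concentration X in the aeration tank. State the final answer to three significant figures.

X ≈ 2150 mg/L

X = Y·Q·ΔS·θ_c / V = 0.608 × 170 × (1340 − 17.5) × 17.0 / 1080 = 2152 mg/L.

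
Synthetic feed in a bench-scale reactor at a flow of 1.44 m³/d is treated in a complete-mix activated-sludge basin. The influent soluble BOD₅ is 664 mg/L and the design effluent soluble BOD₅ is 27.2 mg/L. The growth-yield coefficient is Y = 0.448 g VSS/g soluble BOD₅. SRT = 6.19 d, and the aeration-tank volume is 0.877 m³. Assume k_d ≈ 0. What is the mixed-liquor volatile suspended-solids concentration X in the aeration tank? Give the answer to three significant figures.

X ≈ 2900 mg/L

Without decay, X = Y Q (S₀−S) θ_c / V = 0.448 × 1.44 × (664 − 27.2) × 6.19 / 0.877 = 2900 mg/L.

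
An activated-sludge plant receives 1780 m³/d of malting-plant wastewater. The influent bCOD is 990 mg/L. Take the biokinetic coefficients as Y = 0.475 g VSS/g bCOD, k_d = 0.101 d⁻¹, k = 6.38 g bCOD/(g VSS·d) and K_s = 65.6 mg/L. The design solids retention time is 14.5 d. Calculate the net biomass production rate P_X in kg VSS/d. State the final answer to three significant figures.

P_X ≈ 338 kg VSS/d

From the Monod/SRT balance for a CMAS, S = K_s·(1+k_d θ_c)/[θ_c·(Y k − k_d) − 1] = 65.6 × (1 + 0.101 × 14.5) / [14.5 × (0.475 × 6.38 − 0.101) − 1] = 161.7 / 41.48 = 3.898 mg/L.
Correct the yield for decay: Y_obs = Y/(1 + k_d θ_c) = 0.475 / (1 + 0.101 × 14.5) = 0.475 / 2.465 = 0.1927.
Substrate removed = Q·(S₀ − S) = 1780 m³/d × (990 − 3.90) g/m³ = 1.76×10^6 g/d = 1755 kg/d.
Net biomass production P_X = Y_obs × Q·(S₀ − S) = 0.1927 × 1755 = 338.3 kg VSS/d.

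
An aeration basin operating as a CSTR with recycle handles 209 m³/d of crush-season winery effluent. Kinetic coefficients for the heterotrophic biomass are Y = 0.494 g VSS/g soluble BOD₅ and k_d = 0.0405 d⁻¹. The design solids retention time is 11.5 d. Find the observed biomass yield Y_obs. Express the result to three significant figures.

Y_obs ≈ 0.337 g VSS/g soluble BOD₅

The observed yield is Y_obs = Y/(1 + k_d·θ_c) = 0.494 / (1 + 0.0405 × 11.5) = 0.494 / 1.466 = 0.3370 g VSS per g soluble BOD₅ removed.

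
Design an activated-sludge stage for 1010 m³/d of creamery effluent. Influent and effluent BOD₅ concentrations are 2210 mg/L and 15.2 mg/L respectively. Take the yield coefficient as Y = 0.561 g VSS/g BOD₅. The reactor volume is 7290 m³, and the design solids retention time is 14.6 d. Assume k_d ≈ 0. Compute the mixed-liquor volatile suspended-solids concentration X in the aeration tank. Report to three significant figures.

X = Y·Q·ΔS·θ_c / V = 0.561 × 1010 × (2210 − 15.2) × 14.6 / 7290 = 2491 mg/L.

X ≈ 2490 mg/L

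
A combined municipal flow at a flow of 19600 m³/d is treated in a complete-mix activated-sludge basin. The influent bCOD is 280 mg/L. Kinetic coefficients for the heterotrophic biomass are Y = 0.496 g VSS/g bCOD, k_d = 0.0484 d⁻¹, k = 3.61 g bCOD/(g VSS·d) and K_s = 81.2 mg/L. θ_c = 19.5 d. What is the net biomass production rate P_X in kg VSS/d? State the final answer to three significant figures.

P_X ≈ 1380 kg VSS/d

From the Monod/SRT balance for a CMAS, S = K_s·(1+k_d θ_c)/[θ_c·(Y k − k_d) − 1] = 81.2 × (1 + 0.0484 × 19.5) / [19.5 × (0.496 × 3.61 − 0.0484) − 1] = 157.8 / 32.97 = 4.787 mg/L.
The observed yield is Y_obs = Y/(1 + k_d·θ_c) = 0.496 / (1 + 0.0484 × 19.5) = 0.496 / 1.944 = 0.2552 g VSS per g bCOD removed.
Substrate removed = Q·(S₀ − S) = 19600 m³/d × (280 − 4.79) g/m³ = 5.39×10^6 g/d = 5394 kg/d.
Net biomass production P_X = Y_obs × Q·(S₀ − S) = 0.2552 × 5394 = 1376 kg VSS/d.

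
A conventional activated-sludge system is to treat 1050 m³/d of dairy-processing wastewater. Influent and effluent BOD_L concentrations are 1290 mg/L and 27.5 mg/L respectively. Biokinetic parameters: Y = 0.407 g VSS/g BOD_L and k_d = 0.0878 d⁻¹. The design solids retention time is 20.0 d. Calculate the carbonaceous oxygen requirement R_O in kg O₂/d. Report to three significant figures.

Correct the yield for decay: Y_obs = Y/(1 + k_d θ_c) = 0.407 / (1 + 0.0878 × 20.0) = 0.407 / 2.756 = 0.1477.
Substrate removed = Q·(S₀ − S) = 1050 m³/d × (1290 − 27.5) g/m³ = 1.33×10^6 g/d = 1326 kg/d.
Biomass synthesised: P_X = Y_obs × 1326 = 195.8 kg VSS/d.
R_O = Q·(S₀ − S) − 1.42·P_X = 1326 − 1.42 × 195.8 = 1048 kg O₂/d.

R_O ≈ 1050 kg O₂/d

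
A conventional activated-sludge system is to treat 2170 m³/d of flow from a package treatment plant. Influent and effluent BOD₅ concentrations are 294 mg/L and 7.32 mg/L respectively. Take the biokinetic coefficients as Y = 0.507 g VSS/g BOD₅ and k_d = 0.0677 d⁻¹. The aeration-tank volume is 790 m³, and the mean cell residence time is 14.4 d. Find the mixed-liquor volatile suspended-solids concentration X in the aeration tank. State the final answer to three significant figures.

X ≈ 2910 mg/L

Solving the biomass balance for X: X = Y Q (S₀−S) θ_c / [V (1+k_d θ_c)] = 0.507 × 2170 × (294 − 7.32) × 14.4 / [790 × (1 + 0.0677 × 14.4)] = 2911 mg/L.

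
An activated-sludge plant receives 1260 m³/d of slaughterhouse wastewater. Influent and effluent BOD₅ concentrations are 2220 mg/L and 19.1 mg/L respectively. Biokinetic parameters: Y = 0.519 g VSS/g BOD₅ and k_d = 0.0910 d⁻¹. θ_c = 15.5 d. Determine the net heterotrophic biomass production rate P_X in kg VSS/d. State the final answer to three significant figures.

Observed yield with endogenous decay: Y_obs = Y / (1 + k_d·θ_c) = 0.519 / (1 + 0.0910 × 15.5) = 0.519 / 2.410 = 0.2153 g VSS/g BOD₅.
Mass of BOD₅ removed per day: Q(S₀ − S) = 1260 × 2201 g/m³ = 2773 kg/d.
Net biomass production P_X = Y_obs × Q·(S₀ − S) = 0.2153 × 2773 = 597.1 kg VSS/d.

P_X ≈ 597 kg VSS/d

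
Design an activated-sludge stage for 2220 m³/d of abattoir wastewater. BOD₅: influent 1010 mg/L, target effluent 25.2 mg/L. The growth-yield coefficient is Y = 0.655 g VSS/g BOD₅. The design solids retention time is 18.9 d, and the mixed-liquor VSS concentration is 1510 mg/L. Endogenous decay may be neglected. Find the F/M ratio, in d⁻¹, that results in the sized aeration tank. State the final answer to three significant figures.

V·X = Y·Q·ΔS·θ_c gives V = 0.655 × 2220 × (1010 − 25.2) × 18.9 / 1510 = 17924 m³.
F/M = applied load / biomass = Q·S₀/(V·X) = 2220 × 1010 / (17924 × 1510) = 0.08285 d⁻¹.

F/M ≈ 0.0828 d⁻¹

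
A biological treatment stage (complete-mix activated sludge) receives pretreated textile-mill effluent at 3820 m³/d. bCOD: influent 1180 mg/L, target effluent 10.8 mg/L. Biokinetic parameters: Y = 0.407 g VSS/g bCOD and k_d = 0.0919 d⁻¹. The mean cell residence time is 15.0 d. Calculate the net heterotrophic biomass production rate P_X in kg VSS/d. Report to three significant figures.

Observed yield with endogenous decay: Y_obs = Y / (1 + k_d·θ_c) = 0.407 / (1 + 0.0919 × 15.0) = 0.407 / 2.378 = 0.1711 g VSS/g bCOD.
Substrate removed = Q·(S₀ − S) = 3820 m³/d × (1180 − 10.8) g/m³ = 4.47×10^6 g/d = 4466 kg/d.
So the net sludge growth is P_X = 0.1711 × 4466 = 764.3 kg VSS/d.

P_X ≈ 764 kg VSS/d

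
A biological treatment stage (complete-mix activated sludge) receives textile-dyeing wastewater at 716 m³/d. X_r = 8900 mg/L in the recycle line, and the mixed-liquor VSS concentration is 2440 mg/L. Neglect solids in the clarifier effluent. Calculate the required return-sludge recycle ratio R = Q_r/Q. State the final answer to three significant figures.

Mass balance around the secondary clarifier (neglecting effluent solids): R = X / (X_r − X) = 2440 / (8900 − 2440) = 0.3777.

R ≈ 0.378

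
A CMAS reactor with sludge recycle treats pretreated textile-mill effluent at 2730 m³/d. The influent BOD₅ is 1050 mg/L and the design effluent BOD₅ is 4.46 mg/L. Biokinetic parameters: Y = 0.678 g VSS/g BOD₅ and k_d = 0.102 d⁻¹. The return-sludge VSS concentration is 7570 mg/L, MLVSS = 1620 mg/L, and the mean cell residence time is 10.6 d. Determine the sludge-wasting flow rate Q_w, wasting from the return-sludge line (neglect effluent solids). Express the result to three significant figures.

Q_w ≈ 123 m³/d

From the SRT design equation V = Y Q (S₀−S) θ_c / [X (1 + k_d θ_c)] = 0.678 × 2730 × (1050 − 4.46) × 10.6 / [1620 × (1 + 0.102 × 10.6)] = 2.05×10^7 / 3372 = 6084 m³.
θ_c = V·X/(Q_w·X_r) when wasting from the recycle, so Q_w = V·X/(θ_c·X_r) = 6084 × 1620 / (10.6 × 7570) = 122.8 m³/d.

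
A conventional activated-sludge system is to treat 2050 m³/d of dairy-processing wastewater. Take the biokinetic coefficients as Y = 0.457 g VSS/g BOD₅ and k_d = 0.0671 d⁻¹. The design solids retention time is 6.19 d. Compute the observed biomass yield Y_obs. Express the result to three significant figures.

Y_obs ≈ 0.323 g VSS/g BOD₅

Observed yield with endogenous decay: Y_obs = Y / (1 + k_d·θ_c) = 0.457 / (1 + 0.0671 × 6.19) = 0.457 / 1.415 = 0.3229 g VSS/g BOD₅.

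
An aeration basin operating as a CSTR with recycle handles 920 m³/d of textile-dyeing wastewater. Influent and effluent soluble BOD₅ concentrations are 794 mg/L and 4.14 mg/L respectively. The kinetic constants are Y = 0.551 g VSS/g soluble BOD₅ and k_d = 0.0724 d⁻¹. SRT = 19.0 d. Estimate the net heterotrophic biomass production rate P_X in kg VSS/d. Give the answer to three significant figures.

Observed yield with endogenous decay: Y_obs = Y / (1 + k_d·θ_c) = 0.551 / (1 + 0.0724 × 19.0) = 0.551 / 2.376 = 0.2319 g VSS/g soluble BOD₅.
ΔS = 794 − 4.14 = 789.9 mg/L, so the substrate removal rate is 920 × 789.9/1000 = 726.7 kg soluble BOD₅/d.
Net biomass production P_X = Y_obs × Q·(S₀ − S) = 0.2319 × 726.7 = 168.5 kg VSS/d.

P_X ≈ 169 kg VSS/d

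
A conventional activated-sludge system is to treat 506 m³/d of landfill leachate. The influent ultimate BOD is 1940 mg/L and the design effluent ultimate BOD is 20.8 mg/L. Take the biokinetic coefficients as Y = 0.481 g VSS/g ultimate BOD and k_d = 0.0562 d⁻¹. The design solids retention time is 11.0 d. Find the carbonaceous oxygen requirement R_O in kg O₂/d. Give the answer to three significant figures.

Observed yield with endogenous decay: Y_obs = Y / (1 + k_d·θ_c) = 0.481 / (1 + 0.0562 × 11.0) = 0.481 / 1.618 = 0.2972 g VSS/g ultimate BOD.
Q·(S₀ − S) = 506 × (1940 − 20.8) × 10⁻³ = 971.1 kg/d removed.
P_X = Y_obs·Q·(S₀ − S) = 0.2972 × 971.1 = 288.7 kg VSS/d.
R_O = Q·(S₀ − S) − 1.42·P_X = 971.1 − 1.42 × 288.7 = 561.2 kg O₂/d.

R_O ≈ 561 kg O₂/d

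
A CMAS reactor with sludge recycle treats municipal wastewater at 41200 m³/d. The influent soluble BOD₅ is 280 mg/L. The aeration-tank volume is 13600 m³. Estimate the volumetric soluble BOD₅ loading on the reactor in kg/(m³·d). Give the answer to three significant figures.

L_v ≈ 0.848 kg soluble BOD₅/(m³·d)

L_v = Q S₀ / V = 41200 × 280 × 10⁻³ / 13600 = 0.8482 kg/(m³·d).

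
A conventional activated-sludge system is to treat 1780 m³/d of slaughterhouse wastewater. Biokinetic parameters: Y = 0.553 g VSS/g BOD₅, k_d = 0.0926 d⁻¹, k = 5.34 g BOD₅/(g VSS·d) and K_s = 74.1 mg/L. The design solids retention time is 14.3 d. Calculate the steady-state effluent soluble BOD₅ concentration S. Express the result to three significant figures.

From the Monod/SRT balance for a CMAS, S = K_s·(1+k_d θ_c)/[θ_c·(Y k − k_d) − 1] = 74.1 × (1 + 0.0926 × 14.3) / [14.3 × (0.553 × 5.34 − 0.0926) − 1] = 172.2 / 39.90 = 4.316 mg/L.

S ≈ 4.32 mg/L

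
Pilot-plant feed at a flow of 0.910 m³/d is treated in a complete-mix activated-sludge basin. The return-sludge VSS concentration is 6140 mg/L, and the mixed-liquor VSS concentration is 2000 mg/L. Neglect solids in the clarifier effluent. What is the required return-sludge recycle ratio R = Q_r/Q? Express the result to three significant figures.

R ≈ 0.483

Mass balance around the secondary clarifier (neglecting effluent solids): R = X / (X_r − X) = 2000 / (6140 − 2000) = 0.4831.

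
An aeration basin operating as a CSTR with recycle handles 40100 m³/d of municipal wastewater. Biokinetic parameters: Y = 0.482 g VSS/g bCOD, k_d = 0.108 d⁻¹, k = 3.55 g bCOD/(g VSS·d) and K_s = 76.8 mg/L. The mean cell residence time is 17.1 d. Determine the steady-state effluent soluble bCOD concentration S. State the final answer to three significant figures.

Effluent substrate depends only on kinetics and SRT: S = K_s(1 + k_d θ_c) / [θ_c(Yk − k_d) − 1] = 76.8 × (1 + 0.108 × 17.1) / [17.1 × (0.482 × 3.55 − 0.108) − 1] = 218.6 / 26.41 = 8.278 mg/L.

S ≈ 8.28 mg/L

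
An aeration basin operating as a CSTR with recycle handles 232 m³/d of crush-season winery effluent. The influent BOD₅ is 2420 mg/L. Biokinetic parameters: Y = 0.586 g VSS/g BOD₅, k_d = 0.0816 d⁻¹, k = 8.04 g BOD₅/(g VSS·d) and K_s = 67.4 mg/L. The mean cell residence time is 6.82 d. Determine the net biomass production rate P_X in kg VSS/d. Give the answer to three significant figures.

For a completely mixed reactor with recycle the Lawrence–McCarty relation gives S = K_s·(1 + k_d·θ_c) / [θ_c·(Y·k − k_d) − 1] = 67.4 × (1 + 0.0816 × 6.82) / [6.82 × (0.586 × 8.04 − 0.0816) − 1] = 104.9 / 30.58 = 3.431 mg/L.
Y_obs = Y / (1 + k_d θ_c) = 0.586 / (1 + 0.0816 × 6.82) = 0.586 / 1.557 = 0.3765.
Q·(S₀ − S) = 232 × (2420 − 3.43) × 10⁻³ = 560.6 kg/d removed.
So the net sludge growth is P_X = 0.3765 × 560.6 = 211.1 kg VSS/d.

P_X ≈ 211 kg VSS/d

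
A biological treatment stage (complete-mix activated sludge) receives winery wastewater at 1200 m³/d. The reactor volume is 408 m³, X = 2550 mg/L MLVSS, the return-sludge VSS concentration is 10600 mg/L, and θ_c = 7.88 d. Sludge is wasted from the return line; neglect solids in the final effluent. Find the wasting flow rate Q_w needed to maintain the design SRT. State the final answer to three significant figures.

Wasting from the return line (neglecting effluent solids): Q_w = V·X / (θ_c·X_r) = 408.0 × 2550 / (7.88 × 10600) = 12.46 m³/d.

Q_w ≈ 12.5 m³/d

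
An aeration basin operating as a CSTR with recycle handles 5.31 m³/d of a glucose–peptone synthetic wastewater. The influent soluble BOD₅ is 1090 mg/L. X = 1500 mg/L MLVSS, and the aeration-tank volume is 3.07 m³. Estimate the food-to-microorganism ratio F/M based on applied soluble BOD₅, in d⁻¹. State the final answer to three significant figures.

F/M ≈ 1.26 d⁻¹

Food-to-microorganism ratio F/M = Q S₀ / (V X) = 5.31 × 1090 / (3.070 × 1500) = 1.257 d⁻¹.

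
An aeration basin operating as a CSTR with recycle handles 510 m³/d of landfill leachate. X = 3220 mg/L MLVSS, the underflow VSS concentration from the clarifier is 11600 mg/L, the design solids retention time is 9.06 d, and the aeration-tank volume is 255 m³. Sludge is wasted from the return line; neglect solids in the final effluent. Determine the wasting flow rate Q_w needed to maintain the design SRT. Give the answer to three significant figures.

Q_w ≈ 7.81 m³/d

Q_w = (V·X)/(θ_c X_r) = 255.0 × 3220 / (9.06 × 11600) = 7.813 m³/d.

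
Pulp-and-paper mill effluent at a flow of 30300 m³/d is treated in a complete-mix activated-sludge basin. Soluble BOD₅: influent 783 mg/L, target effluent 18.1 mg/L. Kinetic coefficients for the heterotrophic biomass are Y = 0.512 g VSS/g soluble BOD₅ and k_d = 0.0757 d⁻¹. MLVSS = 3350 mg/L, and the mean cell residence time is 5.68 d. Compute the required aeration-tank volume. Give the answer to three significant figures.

V ≈ 14100 m³

From the SRT design equation V = Y Q (S₀−S) θ_c / [X (1 + k_d θ_c)] = 0.512 × 30300 × (783 − 18.1) × 5.68 / [3350 × (1 + 0.0757 × 5.68)] = 6.74×10^7 / 4790 = 14070 m³.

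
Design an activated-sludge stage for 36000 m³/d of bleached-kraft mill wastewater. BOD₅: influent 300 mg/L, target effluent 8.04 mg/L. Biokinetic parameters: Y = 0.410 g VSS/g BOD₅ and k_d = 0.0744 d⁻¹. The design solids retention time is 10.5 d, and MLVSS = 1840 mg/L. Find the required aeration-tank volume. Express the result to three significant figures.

V ≈ 13800 m³

From the SRT design equation V = Y Q (S₀−S) θ_c / [X (1 + k_d θ_c)] = 0.410 × 36000 × (300 − 8.04) × 10.5 / [1840 × (1 + 0.0744 × 10.5)] = 4.52×10^7 / 3277 = 13806 m³.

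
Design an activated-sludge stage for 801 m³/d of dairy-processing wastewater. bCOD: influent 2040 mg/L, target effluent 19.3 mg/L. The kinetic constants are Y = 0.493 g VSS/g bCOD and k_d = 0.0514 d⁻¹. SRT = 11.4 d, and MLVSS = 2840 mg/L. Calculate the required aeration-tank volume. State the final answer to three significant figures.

V ≈ 2020 m³

Rearranging the biomass balance for a CMAS with decay, V = Y·Q·ΔS·θ_c / [X·(1+k_d θ_c)] = 0.493 × 801 × (2040 − 19.3) × 11.4 / [2840 × (1 + 0.0514 × 11.4)] = 9.1×10^6 / 4504 = 2020 m³.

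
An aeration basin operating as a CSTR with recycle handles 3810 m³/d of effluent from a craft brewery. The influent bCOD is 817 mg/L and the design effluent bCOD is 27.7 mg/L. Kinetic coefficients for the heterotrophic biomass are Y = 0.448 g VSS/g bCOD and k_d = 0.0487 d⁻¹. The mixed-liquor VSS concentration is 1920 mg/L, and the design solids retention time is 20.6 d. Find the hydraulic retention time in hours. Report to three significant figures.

τ ≈ 45.5 h

From the SRT design equation V = Y Q (S₀−S) θ_c / [X (1 + k_d θ_c)] = 0.448 × 3810 × (817 − 27.7) × 20.6 / [1920 × (1 + 0.0487 × 20.6)] = 2.78×10^7 / 3846 = 7216 m³.
HRT = V/Q = 7216 m³ / 3810 m³·d⁻¹ = 1.894 d × 24 = 45.45 h.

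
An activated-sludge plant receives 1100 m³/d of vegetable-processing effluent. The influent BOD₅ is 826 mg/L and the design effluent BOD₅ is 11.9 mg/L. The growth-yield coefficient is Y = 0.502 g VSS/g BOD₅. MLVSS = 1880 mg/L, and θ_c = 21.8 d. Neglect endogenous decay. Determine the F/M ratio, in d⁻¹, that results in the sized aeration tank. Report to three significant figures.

V·X = Y·Q·ΔS·θ_c gives V = 0.502 × 1100 × (826 − 11.9) × 21.8 / 1880 = 5213 m³.
F/M = applied load / biomass = Q·S₀/(V·X) = 1100 × 826 / (5213 × 1880) = 0.09271 d⁻¹.

F/M ≈ 0.0927 d⁻¹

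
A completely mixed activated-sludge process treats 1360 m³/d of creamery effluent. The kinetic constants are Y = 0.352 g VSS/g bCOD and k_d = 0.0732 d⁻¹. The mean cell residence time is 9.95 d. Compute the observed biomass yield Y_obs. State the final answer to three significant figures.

Y_obs ≈ 0.204 g VSS/g bCOD

Observed yield with endogenous decay: Y_obs = Y / (1 + k_d·θ_c) = 0.352 / (1 + 0.0732 × 9.95) = 0.352 / 1.728 = 0.2037 g VSS/g bCOD.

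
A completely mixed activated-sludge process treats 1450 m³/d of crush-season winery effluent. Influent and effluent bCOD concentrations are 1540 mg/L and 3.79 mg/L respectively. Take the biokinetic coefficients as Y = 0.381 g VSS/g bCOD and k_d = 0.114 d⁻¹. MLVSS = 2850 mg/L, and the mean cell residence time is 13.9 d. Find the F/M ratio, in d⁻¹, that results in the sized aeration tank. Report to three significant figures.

F/M ≈ 0.489 d⁻¹

From the SRT design equation V = Y Q (S₀−S) θ_c / [X (1 + k_d θ_c)] = 0.381 × 1450 × (1540 − 3.79) × 13.9 / [2850 × (1 + 0.114 × 13.9)] = 1.18×10^7 / 7366 = 1601 m³.
F/M = Q·S₀ / (V·X) = 1450 × 1540 / (1601 × 2850) = 0.4892 g bCOD·(g VSS·d)⁻¹.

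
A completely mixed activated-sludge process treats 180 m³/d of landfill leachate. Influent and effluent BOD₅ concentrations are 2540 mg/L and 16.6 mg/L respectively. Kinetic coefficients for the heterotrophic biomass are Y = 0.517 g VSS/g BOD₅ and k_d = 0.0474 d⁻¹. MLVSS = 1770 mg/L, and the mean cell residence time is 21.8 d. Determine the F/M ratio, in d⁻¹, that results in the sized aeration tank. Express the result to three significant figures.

From the SRT design equation V = Y Q (S₀−S) θ_c / [X (1 + k_d θ_c)] = 0.517 × 180 × (2540 − 16.6) × 21.8 / [1770 × (1 + 0.0474 × 21.8)] = 5.12×10^6 / 3599 = 1422 m³.
Food-to-microorganism ratio F/M = Q S₀ / (V X) = 180 × 2540 / (1422 × 1770) = 0.1816 d⁻¹.

F/M ≈ 0.182 d⁻¹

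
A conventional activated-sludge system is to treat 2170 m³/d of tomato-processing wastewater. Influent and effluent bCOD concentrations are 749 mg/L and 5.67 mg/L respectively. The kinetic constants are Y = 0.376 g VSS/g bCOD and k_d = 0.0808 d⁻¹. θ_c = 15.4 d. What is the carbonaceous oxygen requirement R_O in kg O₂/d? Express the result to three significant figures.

Observed yield with endogenous decay: Y_obs = Y / (1 + k_d·θ_c) = 0.376 / (1 + 0.0808 × 15.4) = 0.376 / 2.244 = 0.1675 g VSS/g bCOD.
ΔS = 749 − 5.67 = 743.3 mg/L, so the substrate removal rate is 2170 × 743.3/1000 = 1613 kg bCOD/d.
P_X = Y_obs·Q·(S₀ − S) = 0.1675 × 1613 = 270.2 kg VSS/d.
R_O = Q·ΔS − 1.42 P_X = 1613 − 383.7 = 1229 kg O₂/d.

R_O ≈ 1230 kg O₂/d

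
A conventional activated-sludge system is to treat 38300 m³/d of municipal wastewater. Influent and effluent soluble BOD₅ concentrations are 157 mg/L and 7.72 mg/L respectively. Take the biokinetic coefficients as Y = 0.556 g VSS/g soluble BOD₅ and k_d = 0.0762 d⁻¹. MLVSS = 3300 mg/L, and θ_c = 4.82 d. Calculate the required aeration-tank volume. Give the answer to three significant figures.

Rearranging the biomass balance for a CMAS with decay, V = Y·Q·ΔS·θ_c / [X·(1+k_d θ_c)] = 0.556 × 38300 × (157 − 7.72) × 4.82 / [3300 × (1 + 0.0762 × 4.82)] = 1.53×10^7 / 4512 = 3396 m³.

V ≈ 3400 m³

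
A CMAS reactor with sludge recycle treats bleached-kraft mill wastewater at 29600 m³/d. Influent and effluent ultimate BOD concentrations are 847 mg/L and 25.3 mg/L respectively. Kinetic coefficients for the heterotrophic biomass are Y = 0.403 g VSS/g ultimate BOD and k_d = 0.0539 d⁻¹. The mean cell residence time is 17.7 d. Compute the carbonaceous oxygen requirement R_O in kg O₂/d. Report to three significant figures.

The observed yield is Y_obs = Y/(1 + k_d·θ_c) = 0.403 / (1 + 0.0539 × 17.7) = 0.403 / 1.954 = 0.2062 g VSS per g ultimate BOD removed.
Mass of ultimate BOD removed per day: Q(S₀ − S) = 29600 × 821.7 g/m³ = 24322 kg/d.
Net sludge production P_X = 0.2062 × 24322 = 5016 kg VSS/d.
R_O = Q·(S₀ − S) − 1.42·P_X = 24322 − 1.42 × 5016 = 17199 kg O₂/d.

R_O ≈ 17200 kg O₂/d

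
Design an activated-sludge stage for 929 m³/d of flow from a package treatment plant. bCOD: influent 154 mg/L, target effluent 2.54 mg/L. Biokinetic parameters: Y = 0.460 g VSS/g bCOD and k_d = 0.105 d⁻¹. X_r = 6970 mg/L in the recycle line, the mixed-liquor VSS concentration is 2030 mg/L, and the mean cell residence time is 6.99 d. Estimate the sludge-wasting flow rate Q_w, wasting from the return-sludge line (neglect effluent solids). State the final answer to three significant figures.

Q_w ≈ 5.36 m³/d

Rearranging the biomass balance for a CMAS with decay, V = Y·Q·ΔS·θ_c / [X·(1+k_d θ_c)] = 0.460 × 929 × (154 − 2.54) × 6.99 / [2030 × (1 + 0.105 × 6.99)] = 4.52×10^5 / 3520 = 128.5 m³.
θ_c = V·X/(Q_w·X_r) when wasting from the recycle, so Q_w = V·X/(θ_c·X_r) = 128.5 × 2030 / (6.99 × 6970) = 5.356 m³/d.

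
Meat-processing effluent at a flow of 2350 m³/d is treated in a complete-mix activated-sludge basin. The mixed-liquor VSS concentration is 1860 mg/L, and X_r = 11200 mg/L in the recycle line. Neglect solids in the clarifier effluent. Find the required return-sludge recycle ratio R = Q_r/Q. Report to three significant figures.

Solids balance on the clarifier gives (1+R)X = R·X_r, so R = X/(X_r − X) = 1860 / (11200 − 1860) = 0.1991.

R ≈ 0.199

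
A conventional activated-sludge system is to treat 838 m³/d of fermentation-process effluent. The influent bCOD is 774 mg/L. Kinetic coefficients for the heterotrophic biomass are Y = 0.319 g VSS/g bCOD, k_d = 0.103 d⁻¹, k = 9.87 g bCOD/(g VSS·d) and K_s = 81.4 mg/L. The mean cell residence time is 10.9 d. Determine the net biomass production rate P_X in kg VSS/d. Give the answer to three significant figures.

P_X ≈ 96.8 kg VSS/d

For a completely mixed reactor with recycle the Lawrence–McCarty relation gives S = K_s·(1 + k_d·θ_c) / [θ_c·(Y·k − k_d) − 1] = 81.4 × (1 + 0.103 × 10.9) / [10.9 × (0.319 × 9.87 − 0.103) − 1] = 172.8 / 32.20 = 5.367 mg/L.
Correct the yield for decay: Y_obs = Y/(1 + k_d θ_c) = 0.319 / (1 + 0.103 × 10.9) = 0.319 / 2.123 = 0.1503.
Q·(S₀ − S) = 838 × (774 − 5.37) × 10⁻³ = 644.1 kg/d removed.
So the net sludge growth is P_X = 0.1503 × 644.1 = 96.80 kg VSS/d.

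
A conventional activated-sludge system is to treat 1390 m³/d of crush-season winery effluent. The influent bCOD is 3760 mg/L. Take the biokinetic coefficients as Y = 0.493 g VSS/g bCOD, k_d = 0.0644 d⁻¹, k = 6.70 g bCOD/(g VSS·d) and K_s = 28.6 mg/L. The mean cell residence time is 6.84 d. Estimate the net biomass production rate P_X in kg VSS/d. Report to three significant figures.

From the Monod/SRT balance for a CMAS, S = K_s·(1+k_d θ_c)/[θ_c·(Y k − k_d) − 1] = 28.6 × (1 + 0.0644 × 6.84) / [6.84 × (0.493 × 6.70 − 0.0644) − 1] = 41.20 / 21.15 = 1.948 mg/L.
Observed yield with endogenous decay: Y_obs = Y / (1 + k_d·θ_c) = 0.493 / (1 + 0.0644 × 6.84) = 0.493 / 1.440 = 0.3422 g VSS/g bCOD.
ΔS = 3760 − 1.95 = 3758 mg/L, so the substrate removal rate is 1390 × 3758/1000 = 5224 kg bCOD/d.
Biomass produced: P_X = Y_obs·Q·ΔS = 0.3422 × 5224 ≈ 1788 kg VSS/d.

P_X ≈ 1790 kg VSS/d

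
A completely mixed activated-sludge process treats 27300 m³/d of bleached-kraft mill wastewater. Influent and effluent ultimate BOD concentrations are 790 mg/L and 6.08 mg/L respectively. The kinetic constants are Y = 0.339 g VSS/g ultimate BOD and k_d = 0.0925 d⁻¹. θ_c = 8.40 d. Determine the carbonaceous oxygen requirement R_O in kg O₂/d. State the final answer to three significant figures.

R_O ≈ 15600 kg O₂/d

Y_obs = Y / (1 + k_d θ_c) = 0.339 / (1 + 0.0925 × 8.40) = 0.339 / 1.777 = 0.1908.
Substrate removed = Q·(S₀ − S) = 27300 m³/d × (790 − 6.08) g/m³ = 2.14×10^7 g/d = 21401 kg/d.
Biomass synthesised: P_X = Y_obs × 21401 = 4083 kg VSS/d.
R_O = Q·ΔS − 1.42 P_X = 21401 − 5797 = 15604 kg O₂/d.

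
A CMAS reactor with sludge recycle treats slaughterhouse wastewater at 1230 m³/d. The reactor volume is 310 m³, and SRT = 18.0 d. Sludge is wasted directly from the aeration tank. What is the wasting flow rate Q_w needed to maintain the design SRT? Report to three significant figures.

For wasting at MLVSS concentration, Q_w = V/θ_c = 310.0/18.0 = 17.22 m³/d.

Q_w ≈ 17.2 m³/d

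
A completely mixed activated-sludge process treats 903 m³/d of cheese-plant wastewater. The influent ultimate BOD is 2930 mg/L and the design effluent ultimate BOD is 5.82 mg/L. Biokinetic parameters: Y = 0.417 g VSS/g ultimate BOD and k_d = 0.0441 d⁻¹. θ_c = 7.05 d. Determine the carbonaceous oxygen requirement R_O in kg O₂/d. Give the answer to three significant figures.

R_O ≈ 1450 kg O₂/d

Observed yield with endogenous decay: Y_obs = Y / (1 + k_d·θ_c) = 0.417 / (1 + 0.0441 × 7.05) = 0.417 / 1.311 = 0.3181 g VSS/g ultimate BOD.
Mass of ultimate BOD removed per day: Q(S₀ − S) = 903 × 2924 g/m³ = 2641 kg/d.
Biomass synthesised: P_X = Y_obs × 2641 = 840.0 kg VSS/d.
R_O = Q·ΔS − 1.42 P_X = 2641 − 1193 = 1448 kg O₂/d.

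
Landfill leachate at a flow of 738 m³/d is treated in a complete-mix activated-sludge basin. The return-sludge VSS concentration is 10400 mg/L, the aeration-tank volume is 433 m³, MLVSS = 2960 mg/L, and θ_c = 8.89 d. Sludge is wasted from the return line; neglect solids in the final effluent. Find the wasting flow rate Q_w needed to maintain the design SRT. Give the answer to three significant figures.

θ_c = V·X/(Q_w·X_r) when wasting from the recycle, so Q_w = V·X/(θ_c·X_r) = 433.0 × 2960 / (8.89 × 10400) = 13.86 m³/d.

Q_w ≈ 13.9 m³/d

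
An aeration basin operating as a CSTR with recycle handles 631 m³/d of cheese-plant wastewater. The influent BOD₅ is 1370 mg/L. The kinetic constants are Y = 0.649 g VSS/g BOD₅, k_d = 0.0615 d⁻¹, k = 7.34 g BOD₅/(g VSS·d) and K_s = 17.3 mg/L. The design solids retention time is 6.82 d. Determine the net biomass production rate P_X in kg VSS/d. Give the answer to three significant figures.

P_X ≈ 395 kg VSS/d

For a completely mixed reactor with recycle the Lawrence–McCarty relation gives S = K_s·(1 + k_d·θ_c) / [θ_c·(Y·k − k_d) − 1] = 17.3 × (1 + 0.0615 × 6.82) / [6.82 × (0.649 × 7.34 − 0.0615) − 1] = 24.56 / 31.07 = 0.7904 mg/L.
Correct the yield for decay: Y_obs = Y/(1 + k_d θ_c) = 0.649 / (1 + 0.0615 × 6.82) = 0.649 / 1.419 = 0.4572.
Q·(S₀ − S) = 631 × (1370 − 0.790) × 10⁻³ = 864.0 kg/d removed.
P_X = Y_obs · Q(S₀ − S) = 0.4572 × 864.0 = 395.0 kg VSS/d.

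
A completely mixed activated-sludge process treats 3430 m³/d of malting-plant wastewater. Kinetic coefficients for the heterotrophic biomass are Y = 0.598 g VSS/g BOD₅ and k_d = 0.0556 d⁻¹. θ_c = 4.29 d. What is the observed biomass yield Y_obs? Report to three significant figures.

Correct the yield for decay: Y_obs = Y/(1 + k_d θ_c) = 0.598 / (1 + 0.0556 × 4.29) = 0.598 / 1.239 = 0.4828.

Y_obs ≈ 0.483 g VSS/g BOD₅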